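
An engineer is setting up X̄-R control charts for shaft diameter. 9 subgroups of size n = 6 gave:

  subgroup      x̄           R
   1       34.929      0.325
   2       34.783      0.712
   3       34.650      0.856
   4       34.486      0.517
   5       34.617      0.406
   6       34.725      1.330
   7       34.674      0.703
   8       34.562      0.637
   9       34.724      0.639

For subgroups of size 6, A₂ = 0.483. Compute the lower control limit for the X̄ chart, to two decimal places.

34.35

X̄̄ = (34.929 + 34.783 + 34.650 + 34.486 + 34.617 + 34.725 + 34.674 + 34.562 + 34.724) / 9 = 312.1500 / 9 = 34.6833
R̄ = (0.325 + 0.712 + 0.856 + 0.517 + 0.406 + 1.330 + 0.703 + 0.637 + 0.639) / 9 = 6.1250 / 9 = 0.6806
LCL = X̄̄ − A₂·R̄ = 34.6833 − 0.483 × 0.6806 = 34.3546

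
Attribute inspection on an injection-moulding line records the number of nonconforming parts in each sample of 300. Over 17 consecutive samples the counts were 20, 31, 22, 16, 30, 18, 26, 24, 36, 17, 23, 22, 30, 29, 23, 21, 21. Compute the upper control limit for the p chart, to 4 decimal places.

0.1272

p̄ = Σdᵢ / (k·n) = 409 / (17 × 300) = 0.08020
UCL = p̄ + 3·√(p̄(1−p̄)/n) = 0.08020 + 3 × √(0.08020×0.91980/300) = 0.08020 + 3 × 0.01568 = 0.12724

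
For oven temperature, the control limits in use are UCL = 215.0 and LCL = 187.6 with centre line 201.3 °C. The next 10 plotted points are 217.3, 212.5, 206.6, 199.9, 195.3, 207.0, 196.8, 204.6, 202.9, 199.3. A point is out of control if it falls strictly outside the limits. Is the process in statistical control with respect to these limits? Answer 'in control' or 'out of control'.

out of control

Compare each point to [187.6, 215.0]: sample 1 = 217.3 > UCL.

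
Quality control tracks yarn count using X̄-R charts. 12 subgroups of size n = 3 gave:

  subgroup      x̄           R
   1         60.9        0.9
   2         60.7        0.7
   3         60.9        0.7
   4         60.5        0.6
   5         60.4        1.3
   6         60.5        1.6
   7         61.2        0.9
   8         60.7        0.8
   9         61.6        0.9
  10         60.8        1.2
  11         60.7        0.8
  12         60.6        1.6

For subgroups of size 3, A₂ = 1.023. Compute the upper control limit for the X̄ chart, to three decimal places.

61.815

X̄̄ = (60.9 + 60.7 + 60.9 + 60.5 + 60.4 + 60.5 + 61.2 + 60.7 + 61.6 + 60.8 + 60.7 + 60.6) / 12 = 729.5000 / 12 = 60.7917
R̄ = (0.9 + 0.7 + 0.7 + 0.6 + 1.3 + 1.6 + 0.9 + 0.8 + 0.9 + 1.2 + 0.8 + 1.6) / 12 = 12.0000 / 12 = 1.0000
UCL = X̄̄ + A₂·R̄ = 60.7917 + 1.023 × 1.0000 = 61.8147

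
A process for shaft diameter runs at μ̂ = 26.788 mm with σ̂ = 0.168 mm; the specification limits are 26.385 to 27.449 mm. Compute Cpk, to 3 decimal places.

Cpu = (USL − μ̂) / (3σ̂) = (27.449 − 26.788) / (3 × 0.168) = 1.3115; Cpl = (μ̂ − LSL) / (3σ̂) = (26.788 − 26.385) / (3 × 0.168) = 0.7996; Cpk = min(Cpu, Cpl) = 0.7996

0.800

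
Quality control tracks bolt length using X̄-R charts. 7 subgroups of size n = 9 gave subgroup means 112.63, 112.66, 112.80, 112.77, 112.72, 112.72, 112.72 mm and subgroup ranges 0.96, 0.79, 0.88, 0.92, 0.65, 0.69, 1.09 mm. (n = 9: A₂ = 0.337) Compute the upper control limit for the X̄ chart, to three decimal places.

113.005

X̄̄ = (112.63 + 112.66 + 112.80 + 112.77 + 112.72 + 112.72 + 112.72) / 7 = 789.0200 / 7 = 112.7171
R̄ = (0.96 + 0.79 + 0.88 + 0.92 + 0.65 + 0.69 + 1.09) / 7 = 5.9800 / 7 = 0.8543
UCL = X̄̄ + A₂·R̄ = 112.7171 + 0.337 × 0.8543 = 113.0050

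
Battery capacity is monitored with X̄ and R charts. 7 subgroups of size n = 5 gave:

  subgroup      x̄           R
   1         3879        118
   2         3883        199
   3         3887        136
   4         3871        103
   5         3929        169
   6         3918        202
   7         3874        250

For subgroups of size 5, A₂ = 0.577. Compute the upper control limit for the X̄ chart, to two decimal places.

X̄̄ = (3879 + 3883 + 3887 + 3871 + 3929 + 3918 + 3874) / 7 = 27241.0000 / 7 = 3891.5714
R̄ = (118 + 199 + 136 + 103 + 169 + 202 + 250) / 7 = 1177.0000 / 7 = 168.1429
UCL = X̄̄ + A₂·R̄ = 3891.5714 + 0.577 × 168.1429 = 3988.5899

3988.59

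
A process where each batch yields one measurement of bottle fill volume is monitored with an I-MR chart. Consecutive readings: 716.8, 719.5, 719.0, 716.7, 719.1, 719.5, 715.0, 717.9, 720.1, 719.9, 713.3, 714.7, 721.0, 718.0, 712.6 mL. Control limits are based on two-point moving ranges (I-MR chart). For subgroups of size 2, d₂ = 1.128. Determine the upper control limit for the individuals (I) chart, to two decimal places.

X̄ = (716.8 + 719.5 + 719.0 + 716.7 + 719.1 + 719.5 + 715.0 + 717.9 + 720.1 + 719.9 + 713.3 + 714.7 + 721.0 + 718.0 + 712.6) / 15 = 717.5400
Moving ranges: 2.7, 0.5, 2.3, 2.4, 0.4, 4.5, 2.9, 2.2, 0.2, 6.6, 1.4, 6.3, 3.0, 5.4; M̄R̄ = 40.8000 / 14 = 2.9143
UCL = X̄ + 3·M̄R̄/d₂ = 717.5400 + 3 × 2.9143 / 1.128 = 725.2908

725.29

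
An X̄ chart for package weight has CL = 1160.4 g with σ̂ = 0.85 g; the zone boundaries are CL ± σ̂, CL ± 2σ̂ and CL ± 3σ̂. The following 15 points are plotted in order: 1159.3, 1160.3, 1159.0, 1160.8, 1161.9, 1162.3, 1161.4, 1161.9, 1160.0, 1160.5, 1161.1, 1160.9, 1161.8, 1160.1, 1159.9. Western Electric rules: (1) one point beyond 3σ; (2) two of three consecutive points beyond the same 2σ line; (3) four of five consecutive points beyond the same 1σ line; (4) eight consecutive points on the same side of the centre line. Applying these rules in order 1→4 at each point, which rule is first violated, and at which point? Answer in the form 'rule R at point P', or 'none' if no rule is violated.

Zone of each point (C = within 1σ̂, B = 1σ̂–2σ̂, A = 2σ̂–3σ̂, * = beyond 3σ̂; sign = side of CL): 1:-B, 2:-C, 3:-B, 4:+C, 5:+B, 6:+A, 7:+B, 8:+B, 9:-C, 10:+C, 11:+C, 12:+C, 13:+B, 14:-C, 15:-C
Rule 3 (four of five consecutive points beyond the same 1σ limit) is satisfied at point 8.

rule 3 at point 8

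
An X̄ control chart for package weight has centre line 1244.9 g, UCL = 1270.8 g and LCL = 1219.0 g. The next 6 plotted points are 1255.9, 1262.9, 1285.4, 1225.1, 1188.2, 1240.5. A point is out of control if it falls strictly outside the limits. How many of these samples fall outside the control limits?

Compare each point to [1219.0, 1270.8]: sample 3 = 1285.4 > UCL; sample 5 = 1188.2 < LCL.

2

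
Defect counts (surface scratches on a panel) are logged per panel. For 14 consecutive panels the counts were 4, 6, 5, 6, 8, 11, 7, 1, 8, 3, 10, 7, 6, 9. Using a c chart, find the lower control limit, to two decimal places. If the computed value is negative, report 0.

c̄ = (4 + 6 + 5 + 6 + 8 + 11 + 7 + 1 + 8 + 3 + 10 + 7 + 6 + 9) / 14 = 91 / 14 = 6.5000
LCL = c̄ − 3√c̄ = 6.5000 − 3 × 2.5495 = -1.1485 → 0 (cannot be negative)

0.00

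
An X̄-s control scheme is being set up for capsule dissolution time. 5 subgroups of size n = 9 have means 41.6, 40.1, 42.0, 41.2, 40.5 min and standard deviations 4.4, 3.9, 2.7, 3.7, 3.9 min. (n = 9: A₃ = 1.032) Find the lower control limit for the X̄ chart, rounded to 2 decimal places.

37.24

X̄̄ = (41.6 + 40.1 + 42.0 + 41.2 + 40.5) / 5 = 41.0800
s̄ = (4.4 + 3.9 + 2.7 + 3.7 + 3.9) / 5 = 3.7200
LCL = X̄̄ − A₃·s̄ = 41.0800 − 1.032 × 3.7200 = 37.2410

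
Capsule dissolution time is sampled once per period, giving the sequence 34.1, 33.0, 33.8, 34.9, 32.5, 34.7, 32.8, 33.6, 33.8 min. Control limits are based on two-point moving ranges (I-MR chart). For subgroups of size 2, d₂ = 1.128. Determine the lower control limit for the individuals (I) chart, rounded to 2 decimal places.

30.20

X̄ = (34.1 + 33.0 + 33.8 + 34.9 + 32.5 + 34.7 + 32.8 + 33.6 + 33.8) / 9 = 33.6889
Moving ranges: 1.1, 0.8, 1.1, 2.4, 2.2, 1.9, 0.8, 0.2; M̄R̄ = 10.5000 / 8 = 1.3125
LCL = X̄ − 3·M̄R̄/d₂ = 33.6889 − 3 × 1.3125 / 1.128 = 30.1982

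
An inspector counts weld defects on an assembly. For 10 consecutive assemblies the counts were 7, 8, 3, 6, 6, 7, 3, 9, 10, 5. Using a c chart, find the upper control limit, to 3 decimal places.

c̄ = (7 + 8 + 3 + 6 + 6 + 7 + 3 + 9 + 10 + 5) / 10 = 64 / 10 = 6.4000
UCL = c̄ + 3√c̄ = 6.4000 + 3 × √6.4000 = 6.4000 + 3 × 2.5298 = 13.9895

13.989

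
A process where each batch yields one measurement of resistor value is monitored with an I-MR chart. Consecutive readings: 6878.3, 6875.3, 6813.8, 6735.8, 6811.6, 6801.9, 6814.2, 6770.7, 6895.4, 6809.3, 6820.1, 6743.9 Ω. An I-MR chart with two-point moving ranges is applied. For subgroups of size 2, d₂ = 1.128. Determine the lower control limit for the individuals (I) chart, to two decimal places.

X̄ = (6878.3 + 6875.3 + 6813.8 + 6735.8 + 6811.6 + 6801.9 + 6814.2 + 6770.7 + 6895.4 + 6809.3 + 6820.1 + 6743.9) / 12 = 6814.1917
Moving ranges: 3.0, 61.5, 78.0, 75.8, 9.7, 12.3, 43.5, 124.7, 86.1, 10.8, 76.2; M̄R̄ = 581.6000 / 11 = 52.8727
LCL = X̄ − 3·M̄R̄/d₂ = 6814.1917 − 3 × 52.8727 / 1.128 = 6673.5727

6673.57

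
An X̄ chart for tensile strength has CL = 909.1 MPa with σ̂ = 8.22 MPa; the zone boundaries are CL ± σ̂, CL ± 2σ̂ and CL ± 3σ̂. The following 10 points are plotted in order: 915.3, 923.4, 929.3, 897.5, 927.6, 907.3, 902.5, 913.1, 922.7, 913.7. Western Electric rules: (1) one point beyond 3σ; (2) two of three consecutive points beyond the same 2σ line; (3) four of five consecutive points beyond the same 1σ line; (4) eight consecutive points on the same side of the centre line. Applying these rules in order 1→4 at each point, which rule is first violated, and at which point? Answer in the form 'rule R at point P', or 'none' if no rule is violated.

rule 2 at point 5

Zone of each point (C = within 1σ̂, B = 1σ̂–2σ̂, A = 2σ̂–3σ̂, * = beyond 3σ̂; sign = side of CL): 1:+C, 2:+B, 3:+A, 4:-B, 5:+A, 6:-C, 7:-C, 8:+C, 9:+B, 10:+C
Rule 2 (two of three consecutive points beyond the same 2σ limit) is satisfied at point 5.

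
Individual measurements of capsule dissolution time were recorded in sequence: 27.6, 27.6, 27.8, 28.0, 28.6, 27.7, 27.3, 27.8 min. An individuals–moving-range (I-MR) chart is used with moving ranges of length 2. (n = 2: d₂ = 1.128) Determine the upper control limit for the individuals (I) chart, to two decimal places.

28.86

X̄ = (27.6 + 27.6 + 27.8 + 28.0 + 28.6 + 27.7 + 27.3 + 27.8) / 8 = 27.8000
Moving ranges: 0.0, 0.2, 0.2, 0.6, 0.9, 0.4, 0.5; M̄R̄ = 2.8000 / 7 = 0.4000
UCL = X̄ + 3·M̄R̄/d₂ = 27.8000 + 3 × 0.4000 / 1.128 = 28.8638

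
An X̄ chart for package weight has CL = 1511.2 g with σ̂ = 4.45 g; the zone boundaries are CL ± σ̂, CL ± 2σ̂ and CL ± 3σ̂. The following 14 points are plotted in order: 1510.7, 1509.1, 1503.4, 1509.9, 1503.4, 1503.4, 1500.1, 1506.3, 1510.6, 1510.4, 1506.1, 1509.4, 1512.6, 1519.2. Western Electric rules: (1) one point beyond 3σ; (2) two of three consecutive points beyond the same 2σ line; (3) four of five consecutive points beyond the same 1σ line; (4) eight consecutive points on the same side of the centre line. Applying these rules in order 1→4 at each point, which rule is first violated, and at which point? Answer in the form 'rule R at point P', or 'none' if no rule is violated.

rule 3 at point 7

Zone of each point (C = within 1σ̂, B = 1σ̂–2σ̂, A = 2σ̂–3σ̂, * = beyond 3σ̂; sign = side of CL): 1:-C, 2:-C, 3:-B, 4:-C, 5:-B, 6:-B, 7:-A, 8:-B, 9:-C, 10:-C, 11:-B, 12:-C, 13:+C, 14:+B
Rule 3 (four of five consecutive points beyond the same 1σ limit) is satisfied at point 7.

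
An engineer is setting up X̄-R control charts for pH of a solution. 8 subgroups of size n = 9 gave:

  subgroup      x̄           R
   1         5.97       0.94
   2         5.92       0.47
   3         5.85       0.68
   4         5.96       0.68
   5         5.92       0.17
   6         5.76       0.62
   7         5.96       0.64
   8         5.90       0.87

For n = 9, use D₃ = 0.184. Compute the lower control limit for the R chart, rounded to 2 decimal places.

0.12

R̄ = (0.94 + 0.47 + 0.68 + 0.68 + 0.17 + 0.62 + 0.64 + 0.87) / 8 = 5.0700 / 8 = 0.6338
LCL_R = D₃·R̄ = 0.184 × 0.6338 = 0.1166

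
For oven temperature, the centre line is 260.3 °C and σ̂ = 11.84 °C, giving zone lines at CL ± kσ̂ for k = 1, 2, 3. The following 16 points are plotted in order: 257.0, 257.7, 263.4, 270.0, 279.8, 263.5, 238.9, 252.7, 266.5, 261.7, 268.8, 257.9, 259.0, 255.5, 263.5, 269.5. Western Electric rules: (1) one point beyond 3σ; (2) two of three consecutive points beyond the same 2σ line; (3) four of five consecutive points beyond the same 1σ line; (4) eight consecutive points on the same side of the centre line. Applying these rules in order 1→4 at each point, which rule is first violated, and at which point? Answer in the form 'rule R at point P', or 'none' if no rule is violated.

Zone of each point (C = within 1σ̂, B = 1σ̂–2σ̂, A = 2σ̂–3σ̂, * = beyond 3σ̂; sign = side of CL): 1:-C, 2:-C, 3:+C, 4:+C, 5:+B, 6:+C, 7:-B, 8:-C, 9:+C, 10:+C, 11:+C, 12:-C, 13:-C, 14:-C, 15:+C, 16:+C
No rule fires across all 16 points.

none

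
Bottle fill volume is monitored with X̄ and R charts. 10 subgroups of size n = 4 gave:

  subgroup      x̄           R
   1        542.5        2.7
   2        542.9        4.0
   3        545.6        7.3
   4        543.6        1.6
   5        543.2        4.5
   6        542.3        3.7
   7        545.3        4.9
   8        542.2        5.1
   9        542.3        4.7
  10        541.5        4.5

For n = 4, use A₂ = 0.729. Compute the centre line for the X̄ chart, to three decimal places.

X̄̄ = (542.5 + 542.9 + 545.6 + 543.6 + 543.2 + 542.3 + 545.3 + 542.2 + 542.3 + 541.5) / 10 = 5431.4000 / 10 = 543.1400
CL = X̄̄ = 543.1400

543.140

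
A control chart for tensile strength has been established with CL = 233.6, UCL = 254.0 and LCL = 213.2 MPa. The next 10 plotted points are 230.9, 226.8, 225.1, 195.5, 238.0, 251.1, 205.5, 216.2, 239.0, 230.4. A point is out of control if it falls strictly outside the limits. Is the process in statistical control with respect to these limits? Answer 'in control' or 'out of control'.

out of control

Compare each point to [213.2, 254.0]: sample 4 = 195.5 < LCL; sample 7 = 205.5 < LCL.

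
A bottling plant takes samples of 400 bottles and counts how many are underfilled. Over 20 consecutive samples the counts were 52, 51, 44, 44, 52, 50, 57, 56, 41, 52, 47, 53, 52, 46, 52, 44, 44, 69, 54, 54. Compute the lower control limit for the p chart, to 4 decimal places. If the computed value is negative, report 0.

0.0768

p̄ = Σdᵢ / (k·n) = 1014 / (20 × 400) = 0.12675
LCL = p̄ − 3·√(p̄(1−p̄)/n) = 0.12675 − 3 × 0.01663 = 0.07685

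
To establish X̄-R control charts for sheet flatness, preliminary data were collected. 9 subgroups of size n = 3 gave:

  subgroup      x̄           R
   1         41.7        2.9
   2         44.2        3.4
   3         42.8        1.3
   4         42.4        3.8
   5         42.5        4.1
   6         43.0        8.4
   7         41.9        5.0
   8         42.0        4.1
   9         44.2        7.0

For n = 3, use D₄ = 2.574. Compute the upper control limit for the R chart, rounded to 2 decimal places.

11.44

R̄ = (2.9 + 3.4 + 1.3 + 3.8 + 4.1 + 8.4 + 5.0 + 4.1 + 7.0) / 9 = 40.0000 / 9 = 4.4444
UCL_R = D₄·R̄ = 2.574 × 4.4444 = 11.4400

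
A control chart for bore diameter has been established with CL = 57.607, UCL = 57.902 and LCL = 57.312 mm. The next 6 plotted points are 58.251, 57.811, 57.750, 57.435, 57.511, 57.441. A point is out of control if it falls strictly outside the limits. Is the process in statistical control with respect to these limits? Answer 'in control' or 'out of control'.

out of control

Compare each point to [57.312, 57.902]: sample 1 = 58.251 > UCL.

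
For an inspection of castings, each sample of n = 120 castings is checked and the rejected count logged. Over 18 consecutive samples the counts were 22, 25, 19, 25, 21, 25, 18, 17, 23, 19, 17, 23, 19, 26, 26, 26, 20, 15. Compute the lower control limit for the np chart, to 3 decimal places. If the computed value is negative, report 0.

p̄ = Σdᵢ / (k·n) = 386 / (18 × 120) = 0.17870
LCL = np̄ − 3·√(np̄(1−p̄)) = 21.4444 − 3 × 4.1967 = 8.8544

8.854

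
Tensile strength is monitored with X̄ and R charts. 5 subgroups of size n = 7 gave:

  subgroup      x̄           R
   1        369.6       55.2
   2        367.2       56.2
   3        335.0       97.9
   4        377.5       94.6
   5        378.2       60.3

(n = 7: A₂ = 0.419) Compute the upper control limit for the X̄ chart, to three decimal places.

X̄̄ = (369.6 + 367.2 + 335.0 + 377.5 + 378.2) / 5 = 1827.5000 / 5 = 365.5000
R̄ = (55.2 + 56.2 + 97.9 + 94.6 + 60.3) / 5 = 364.2000 / 5 = 72.8400
UCL = X̄̄ + A₂·R̄ = 365.5000 + 0.419 × 72.8400 = 396.0200

396.020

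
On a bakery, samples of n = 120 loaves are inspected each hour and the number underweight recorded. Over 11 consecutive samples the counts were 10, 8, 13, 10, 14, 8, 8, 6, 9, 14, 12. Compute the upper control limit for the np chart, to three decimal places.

p̄ = Σdᵢ / (k·n) = 112 / (11 × 120) = 0.08485
UCL = np̄ + 3·√(np̄(1−p̄)) = 10.1818 + 3 × √(10.1818×0.91515) = 10.1818 + 3 × 3.0525 = 19.3394

19.339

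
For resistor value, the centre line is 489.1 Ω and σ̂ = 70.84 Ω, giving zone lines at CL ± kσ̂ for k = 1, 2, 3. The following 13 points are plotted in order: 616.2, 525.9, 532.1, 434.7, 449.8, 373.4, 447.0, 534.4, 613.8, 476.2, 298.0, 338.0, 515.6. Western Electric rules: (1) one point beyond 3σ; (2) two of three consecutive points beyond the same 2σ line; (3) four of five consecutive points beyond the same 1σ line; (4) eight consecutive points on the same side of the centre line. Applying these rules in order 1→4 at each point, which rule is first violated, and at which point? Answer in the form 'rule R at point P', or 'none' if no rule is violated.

rule 2 at point 12

Zone of each point (C = within 1σ̂, B = 1σ̂–2σ̂, A = 2σ̂–3σ̂, * = beyond 3σ̂; sign = side of CL): 1:+B, 2:+C, 3:+C, 4:-C, 5:-C, 6:-B, 7:-C, 8:+C, 9:+B, 10:-C, 11:-A, 12:-A, 13:+C
Rule 2 (two of three consecutive points beyond the same 2σ limit) is satisfied at point 12.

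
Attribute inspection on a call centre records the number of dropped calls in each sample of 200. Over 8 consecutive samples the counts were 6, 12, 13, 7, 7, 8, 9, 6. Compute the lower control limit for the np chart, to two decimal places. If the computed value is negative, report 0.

p̄ = Σdᵢ / (k·n) = 68 / (8 × 200) = 0.04250
LCL = np̄ − 3·√(np̄(1−p̄)) = 8.5000 − 3 × 2.8528 = -0.0585 → 0 (negative, so LCL = 0)

0.00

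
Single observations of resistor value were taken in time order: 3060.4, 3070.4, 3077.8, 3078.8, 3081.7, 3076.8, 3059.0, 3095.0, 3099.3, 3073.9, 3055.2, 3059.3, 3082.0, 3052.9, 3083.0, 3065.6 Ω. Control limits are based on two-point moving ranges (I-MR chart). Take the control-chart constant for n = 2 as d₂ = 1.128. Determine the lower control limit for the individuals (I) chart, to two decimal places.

3032.09

X̄ = (3060.4 + 3070.4 + 3077.8 + 3078.8 + 3081.7 + 3076.8 + 3059.0 + 3095.0 + 3099.3 + 3073.9 + 3055.2 + 3059.3 + 3082.0 + 3052.9 + 3083.0 + 3065.6) / 16 = 3073.1937
Moving ranges: 10.0, 7.4, 1.0, 2.9, 4.9, 17.8, 36.0, 4.3, 25.4, 18.7, 4.1, 22.7, 29.1, 30.1, 17.4; M̄R̄ = 231.8000 / 15 = 15.4533
LCL = X̄ − 3·M̄R̄/d₂ = 3073.1937 − 3 × 15.4533 / 1.128 = 3032.0945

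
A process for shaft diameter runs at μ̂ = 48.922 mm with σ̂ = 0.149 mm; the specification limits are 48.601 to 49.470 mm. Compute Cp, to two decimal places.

0.97

Cp = (USL − LSL) / (6σ̂) = (49.470 − 48.601) / (6 × 0.149) = 0.8690 / 0.8940 = 0.9720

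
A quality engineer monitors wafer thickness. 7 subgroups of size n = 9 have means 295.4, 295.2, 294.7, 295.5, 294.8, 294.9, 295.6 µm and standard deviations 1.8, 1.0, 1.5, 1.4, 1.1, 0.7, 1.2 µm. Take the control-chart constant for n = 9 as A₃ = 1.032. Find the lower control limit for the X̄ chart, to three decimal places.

X̄̄ = (295.4 + 295.2 + 294.7 + 295.5 + 294.8 + 294.9 + 295.6) / 7 = 295.1571
s̄ = (1.8 + 1.0 + 1.5 + 1.4 + 1.1 + 0.7 + 1.2) / 7 = 1.2429
LCL = X̄̄ − A₃·s̄ = 295.1571 − 1.032 × 1.2429 = 293.8745

293.875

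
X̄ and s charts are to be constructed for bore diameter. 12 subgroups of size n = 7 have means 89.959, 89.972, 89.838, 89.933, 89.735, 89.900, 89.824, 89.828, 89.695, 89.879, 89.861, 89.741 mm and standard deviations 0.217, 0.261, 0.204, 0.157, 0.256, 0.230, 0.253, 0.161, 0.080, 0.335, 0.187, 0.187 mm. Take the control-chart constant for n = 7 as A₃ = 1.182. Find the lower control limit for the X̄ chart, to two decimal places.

89.60

X̄̄ = (89.959 + 89.972 + 89.838 + 89.933 + 89.735 + 89.900 + 89.824 + 89.828 + 89.695 + 89.879 + 89.861 + 89.741) / 12 = 89.8471
s̄ = (0.217 + 0.261 + 0.204 + 0.157 + 0.256 + 0.230 + 0.253 + 0.161 + 0.080 + 0.335 + 0.187 + 0.187) / 12 = 0.2107
LCL = X̄̄ − A₃·s̄ = 89.8471 − 1.182 × 0.2107 = 89.5981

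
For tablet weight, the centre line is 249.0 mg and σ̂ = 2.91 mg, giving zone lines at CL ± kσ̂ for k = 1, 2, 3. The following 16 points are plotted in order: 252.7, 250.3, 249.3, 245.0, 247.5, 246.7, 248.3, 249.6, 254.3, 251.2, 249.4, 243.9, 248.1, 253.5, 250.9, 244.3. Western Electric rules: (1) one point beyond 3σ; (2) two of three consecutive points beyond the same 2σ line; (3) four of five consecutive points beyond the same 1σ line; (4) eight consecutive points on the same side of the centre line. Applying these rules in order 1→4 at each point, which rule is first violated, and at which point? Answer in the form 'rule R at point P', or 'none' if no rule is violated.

Zone of each point (C = within 1σ̂, B = 1σ̂–2σ̂, A = 2σ̂–3σ̂, * = beyond 3σ̂; sign = side of CL): 1:+B, 2:+C, 3:+C, 4:-B, 5:-C, 6:-C, 7:-C, 8:+C, 9:+B, 10:+C, 11:+C, 12:-B, 13:-C, 14:+B, 15:+C, 16:-B
No rule fires across all 16 points.

none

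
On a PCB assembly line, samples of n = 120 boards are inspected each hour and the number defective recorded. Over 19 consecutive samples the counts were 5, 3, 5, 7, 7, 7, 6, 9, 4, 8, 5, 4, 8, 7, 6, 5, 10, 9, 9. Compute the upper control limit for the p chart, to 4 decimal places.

p̄ = Σdᵢ / (k·n) = 124 / (19 × 120) = 0.05439
UCL = p̄ + 3·√(p̄(1−p̄)/n) = 0.05439 + 3 × √(0.05439×0.94561/120) = 0.05439 + 3 × 0.02070 = 0.11649

0.1165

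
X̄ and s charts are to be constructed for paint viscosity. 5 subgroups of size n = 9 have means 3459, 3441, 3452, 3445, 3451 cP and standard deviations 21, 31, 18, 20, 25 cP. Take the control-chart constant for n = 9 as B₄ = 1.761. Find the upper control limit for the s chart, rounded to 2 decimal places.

s̄ = (21 + 31 + 18 + 20 + 25) / 5 = 23.0000
UCL_s = B₄·s̄ = 1.761 × 23.0000 = 40.5030

40.50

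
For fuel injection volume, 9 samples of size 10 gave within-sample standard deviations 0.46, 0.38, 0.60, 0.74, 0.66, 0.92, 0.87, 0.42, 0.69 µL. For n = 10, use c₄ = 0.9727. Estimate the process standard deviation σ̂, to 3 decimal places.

s̄ = (0.46 + 0.38 + 0.60 + 0.74 + 0.66 + 0.92 + 0.87 + 0.42 + 0.69) / 9 = 0.6378
σ̂ = s̄ / c₄ = 0.6378 / 0.9727 = 0.6557

0.656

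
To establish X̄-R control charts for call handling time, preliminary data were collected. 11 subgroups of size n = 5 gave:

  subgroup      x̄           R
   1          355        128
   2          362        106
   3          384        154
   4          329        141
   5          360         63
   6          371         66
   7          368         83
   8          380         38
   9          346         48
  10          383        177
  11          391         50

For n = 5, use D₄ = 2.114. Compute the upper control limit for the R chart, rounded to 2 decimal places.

202.56

R̄ = (128 + 106 + 154 + 141 + 63 + 66 + 83 + 38 + 48 + 177 + 50) / 11 = 1054.0000 / 11 = 95.8182
UCL_R = D₄·R̄ = 2.114 × 95.8182 = 202.5596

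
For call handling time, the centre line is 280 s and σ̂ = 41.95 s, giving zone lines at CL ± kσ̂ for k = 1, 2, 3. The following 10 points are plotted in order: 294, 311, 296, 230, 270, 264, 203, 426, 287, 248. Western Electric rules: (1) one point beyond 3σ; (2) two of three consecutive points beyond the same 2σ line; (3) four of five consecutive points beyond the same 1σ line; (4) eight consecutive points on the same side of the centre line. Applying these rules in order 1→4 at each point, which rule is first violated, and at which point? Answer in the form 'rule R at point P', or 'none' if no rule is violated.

Zone of each point (C = within 1σ̂, B = 1σ̂–2σ̂, A = 2σ̂–3σ̂, * = beyond 3σ̂; sign = side of CL): 1:+C, 2:+C, 3:+C, 4:-B, 5:-C, 6:-C, 7:-B, 8:+*, 9:+C, 10:-C
Rule 1 (one point beyond the 3σ limits) is satisfied at point 8.

rule 1 at point 8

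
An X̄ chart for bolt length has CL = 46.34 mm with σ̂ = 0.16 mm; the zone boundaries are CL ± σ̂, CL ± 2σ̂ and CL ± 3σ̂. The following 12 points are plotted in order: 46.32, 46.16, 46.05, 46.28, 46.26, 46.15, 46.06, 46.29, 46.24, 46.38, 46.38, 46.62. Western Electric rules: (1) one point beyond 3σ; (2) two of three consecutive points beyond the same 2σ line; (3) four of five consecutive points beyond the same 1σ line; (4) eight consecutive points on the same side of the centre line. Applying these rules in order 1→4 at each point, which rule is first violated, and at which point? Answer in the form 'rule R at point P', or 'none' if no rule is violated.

rule 4 at point 8

Zone of each point (C = within 1σ̂, B = 1σ̂–2σ̂, A = 2σ̂–3σ̂, * = beyond 3σ̂; sign = side of CL): 1:-C, 2:-B, 3:-B, 4:-C, 5:-C, 6:-B, 7:-B, 8:-C, 9:-C, 10:+C, 11:+C, 12:+B
Rule 4 (eight consecutive points on the same side of the centre line) is satisfied at point 8.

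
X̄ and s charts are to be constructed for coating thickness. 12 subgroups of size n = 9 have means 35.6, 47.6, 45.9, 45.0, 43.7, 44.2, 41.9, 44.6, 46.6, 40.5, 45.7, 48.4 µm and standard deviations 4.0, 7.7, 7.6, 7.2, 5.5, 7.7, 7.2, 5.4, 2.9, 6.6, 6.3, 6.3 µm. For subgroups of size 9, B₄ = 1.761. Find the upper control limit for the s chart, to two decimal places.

s̄ = (4.0 + 7.7 + 7.6 + 7.2 + 5.5 + 7.7 + 7.2 + 5.4 + 2.9 + 6.6 + 6.3 + 6.3) / 12 = 6.2000
UCL_s = B₄·s̄ = 1.761 × 6.2000 = 10.9182

10.92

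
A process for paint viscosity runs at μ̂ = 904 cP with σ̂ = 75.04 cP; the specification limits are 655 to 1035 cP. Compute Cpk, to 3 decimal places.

Cpu = (USL − μ̂) / (3σ̂) = (1035 − 904) / (3 × 75.04) = 0.5819; Cpl = (μ̂ − LSL) / (3σ̂) = (904 − 655) / (3 × 75.04) = 1.1061; Cpk = min(Cpu, Cpl) = 0.5819

0.582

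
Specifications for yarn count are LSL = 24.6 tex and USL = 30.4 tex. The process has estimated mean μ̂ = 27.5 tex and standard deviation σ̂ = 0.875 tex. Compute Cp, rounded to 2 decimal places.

1.10

Cp = (USL − LSL) / (6σ̂) = (30.4 − 24.6) / (6 × 0.875) = 5.8000 / 5.2500 = 1.1048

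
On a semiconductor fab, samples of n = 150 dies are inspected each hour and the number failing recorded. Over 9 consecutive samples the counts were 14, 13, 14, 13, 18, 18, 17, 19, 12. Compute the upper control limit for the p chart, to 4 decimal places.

p̄ = Σdᵢ / (k·n) = 138 / (9 × 150) = 0.10222
UCL = p̄ + 3·√(p̄(1−p̄)/n) = 0.10222 + 3 × √(0.10222×0.89778/150) = 0.10222 + 3 × 0.02473 = 0.17643

0.1764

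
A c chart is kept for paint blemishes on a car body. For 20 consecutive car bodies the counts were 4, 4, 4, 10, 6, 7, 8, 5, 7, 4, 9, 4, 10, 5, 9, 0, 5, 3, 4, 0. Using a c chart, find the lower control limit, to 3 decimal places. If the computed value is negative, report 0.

c̄ = (4 + 4 + 4 + 10 + 6 + 7 + 8 + 5 + 7 + 4 + 9 + 4 + 10 + 5 + 9 + 0 + 5 + 3 + 4 + 0) / 20 = 108 / 20 = 5.4000
LCL = c̄ − 3√c̄ = 5.4000 − 3 × 2.3238 = -1.5714 → 0 (cannot be negative)

0.000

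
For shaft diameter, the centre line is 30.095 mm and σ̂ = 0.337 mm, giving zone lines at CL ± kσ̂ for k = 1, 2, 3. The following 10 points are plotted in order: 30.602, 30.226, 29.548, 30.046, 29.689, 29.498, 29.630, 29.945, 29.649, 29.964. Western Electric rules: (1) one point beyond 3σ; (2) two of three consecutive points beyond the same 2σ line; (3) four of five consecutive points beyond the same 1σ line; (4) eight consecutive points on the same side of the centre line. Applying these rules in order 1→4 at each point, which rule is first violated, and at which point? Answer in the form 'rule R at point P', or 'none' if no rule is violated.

Zone of each point (C = within 1σ̂, B = 1σ̂–2σ̂, A = 2σ̂–3σ̂, * = beyond 3σ̂; sign = side of CL): 1:+B, 2:+C, 3:-B, 4:-C, 5:-B, 6:-B, 7:-B, 8:-C, 9:-B, 10:-C
Rule 3 (four of five consecutive points beyond the same 1σ limit) is satisfied at point 7.

rule 3 at point 7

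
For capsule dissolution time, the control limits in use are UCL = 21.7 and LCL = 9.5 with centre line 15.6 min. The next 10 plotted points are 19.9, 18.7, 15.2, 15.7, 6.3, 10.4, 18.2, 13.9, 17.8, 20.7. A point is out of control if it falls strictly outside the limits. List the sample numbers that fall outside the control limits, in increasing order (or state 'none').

Compare each point to [9.5, 21.7]: sample 5 = 6.3 < LCL.

5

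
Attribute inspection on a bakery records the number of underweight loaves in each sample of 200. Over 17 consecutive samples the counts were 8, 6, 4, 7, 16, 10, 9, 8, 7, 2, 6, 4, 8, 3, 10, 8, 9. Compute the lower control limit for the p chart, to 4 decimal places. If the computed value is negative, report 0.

p̄ = Σdᵢ / (k·n) = 125 / (17 × 200) = 0.03676
LCL = p̄ − 3·√(p̄(1−p̄)/n) = 0.03676 − 3 × 0.01331 = -0.00316 → 0 (negative, so LCL = 0)

0.0000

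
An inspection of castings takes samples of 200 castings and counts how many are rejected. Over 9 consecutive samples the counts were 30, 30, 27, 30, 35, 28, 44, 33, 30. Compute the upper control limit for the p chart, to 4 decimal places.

p̄ = Σdᵢ / (k·n) = 287 / (9 × 200) = 0.15944
UCL = p̄ + 3·√(p̄(1−p̄)/n) = 0.15944 + 3 × √(0.15944×0.84056/200) = 0.15944 + 3 × 0.02589 = 0.23710

0.2371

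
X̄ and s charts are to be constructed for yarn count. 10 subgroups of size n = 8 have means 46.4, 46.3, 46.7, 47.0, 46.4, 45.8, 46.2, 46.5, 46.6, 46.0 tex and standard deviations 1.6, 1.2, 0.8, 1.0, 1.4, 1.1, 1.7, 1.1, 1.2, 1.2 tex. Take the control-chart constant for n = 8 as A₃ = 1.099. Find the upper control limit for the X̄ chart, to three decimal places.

X̄̄ = (46.4 + 46.3 + 46.7 + 47.0 + 46.4 + 45.8 + 46.2 + 46.5 + 46.6 + 46.0) / 10 = 46.3900
s̄ = (1.6 + 1.2 + 0.8 + 1.0 + 1.4 + 1.1 + 1.7 + 1.1 + 1.2 + 1.2) / 10 = 1.2300
UCL = X̄̄ + A₃·s̄ = 46.3900 + 1.099 × 1.2300 = 47.7418

47.742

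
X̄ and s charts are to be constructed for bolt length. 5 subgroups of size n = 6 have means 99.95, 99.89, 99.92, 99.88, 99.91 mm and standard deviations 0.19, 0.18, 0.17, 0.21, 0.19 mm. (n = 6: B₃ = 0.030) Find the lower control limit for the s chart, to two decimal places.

0.01

s̄ = (0.19 + 0.18 + 0.17 + 0.21 + 0.19) / 5 = 0.1880
LCL_s = B₃·s̄ = 0.030 × 0.1880 = 0.0056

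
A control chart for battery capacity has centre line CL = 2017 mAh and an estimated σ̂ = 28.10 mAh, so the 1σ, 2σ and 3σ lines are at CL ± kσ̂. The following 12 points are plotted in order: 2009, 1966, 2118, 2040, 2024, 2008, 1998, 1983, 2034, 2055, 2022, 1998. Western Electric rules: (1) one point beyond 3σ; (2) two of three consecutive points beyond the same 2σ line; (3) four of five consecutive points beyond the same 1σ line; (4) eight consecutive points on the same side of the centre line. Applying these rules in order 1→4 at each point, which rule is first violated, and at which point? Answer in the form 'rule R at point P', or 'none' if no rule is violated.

rule 1 at point 3

Zone of each point (C = within 1σ̂, B = 1σ̂–2σ̂, A = 2σ̂–3σ̂, * = beyond 3σ̂; sign = side of CL): 1:-C, 2:-B, 3:+*, 4:+C, 5:+C, 6:-C, 7:-C, 8:-B, 9:+C, 10:+B, 11:+C, 12:-C
Rule 1 (one point beyond the 3σ limits) is satisfied at point 3.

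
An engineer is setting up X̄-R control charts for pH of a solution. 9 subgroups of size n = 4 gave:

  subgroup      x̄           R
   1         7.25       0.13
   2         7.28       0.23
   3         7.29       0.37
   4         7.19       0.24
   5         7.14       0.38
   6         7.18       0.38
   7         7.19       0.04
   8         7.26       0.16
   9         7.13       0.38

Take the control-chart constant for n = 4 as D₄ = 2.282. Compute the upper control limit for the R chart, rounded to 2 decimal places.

R̄ = (0.13 + 0.23 + 0.37 + 0.24 + 0.38 + 0.38 + 0.04 + 0.16 + 0.38) / 9 = 2.3100 / 9 = 0.2567
UCL_R = D₄·R̄ = 2.282 × 0.2567 = 0.5857

0.59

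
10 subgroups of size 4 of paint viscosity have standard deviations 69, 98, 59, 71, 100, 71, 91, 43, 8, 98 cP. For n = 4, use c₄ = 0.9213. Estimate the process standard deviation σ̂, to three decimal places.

s̄ = (69 + 98 + 59 + 71 + 100 + 71 + 91 + 43 + 8 + 98) / 10 = 70.8000
σ̂ = s̄ / c₄ = 70.8000 / 0.9213 = 76.8479

76.848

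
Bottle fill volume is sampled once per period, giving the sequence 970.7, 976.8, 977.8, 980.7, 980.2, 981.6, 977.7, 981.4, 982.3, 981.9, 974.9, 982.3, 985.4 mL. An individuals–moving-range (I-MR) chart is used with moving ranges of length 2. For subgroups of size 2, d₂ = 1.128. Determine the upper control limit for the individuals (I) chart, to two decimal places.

X̄ = (970.7 + 976.8 + 977.8 + 980.7 + 980.2 + 981.6 + 977.7 + 981.4 + 982.3 + 981.9 + 974.9 + 982.3 + 985.4) / 13 = 979.5154
Moving ranges: 6.1, 1.0, 2.9, 0.5, 1.4, 3.9, 3.7, 0.9, 0.4, 7.0, 7.4, 3.1; M̄R̄ = 38.3000 / 12 = 3.1917
UCL = X̄ + 3·M̄R̄/d₂ = 979.5154 + 3 × 3.1917 / 1.128 = 988.0039

988.00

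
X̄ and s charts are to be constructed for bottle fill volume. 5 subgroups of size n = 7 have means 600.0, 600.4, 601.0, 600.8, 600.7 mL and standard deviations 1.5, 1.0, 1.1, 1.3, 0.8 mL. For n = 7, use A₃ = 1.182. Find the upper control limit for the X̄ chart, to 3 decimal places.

601.927

X̄̄ = (600.0 + 600.4 + 601.0 + 600.8 + 600.7) / 5 = 600.5800
s̄ = (1.5 + 1.0 + 1.1 + 1.3 + 0.8) / 5 = 1.1400
UCL = X̄̄ + A₃·s̄ = 600.5800 + 1.182 × 1.1400 = 601.9275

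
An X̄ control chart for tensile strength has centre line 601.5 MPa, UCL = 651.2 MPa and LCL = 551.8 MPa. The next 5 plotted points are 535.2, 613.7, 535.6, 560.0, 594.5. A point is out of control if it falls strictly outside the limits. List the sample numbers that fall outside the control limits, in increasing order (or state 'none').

1, 3

Compare each point to [551.8, 651.2]: sample 1 = 535.2 < LCL; sample 3 = 535.6 < LCL.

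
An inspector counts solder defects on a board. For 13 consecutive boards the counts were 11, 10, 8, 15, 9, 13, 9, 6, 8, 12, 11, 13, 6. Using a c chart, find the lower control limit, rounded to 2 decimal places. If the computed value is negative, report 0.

0.55

c̄ = (11 + 10 + 8 + 15 + 9 + 13 + 9 + 6 + 8 + 12 + 11 + 13 + 6) / 13 = 131 / 13 = 10.0769
LCL = c̄ − 3√c̄ = 10.0769 − 3 × 3.1744 = 0.5537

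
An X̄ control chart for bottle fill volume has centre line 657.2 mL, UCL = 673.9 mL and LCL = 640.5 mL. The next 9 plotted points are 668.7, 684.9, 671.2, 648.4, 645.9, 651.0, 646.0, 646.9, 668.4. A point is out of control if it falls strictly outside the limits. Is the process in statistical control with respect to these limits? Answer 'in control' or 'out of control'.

out of control

Compare each point to [640.5, 673.9]: sample 2 = 684.9 > UCL.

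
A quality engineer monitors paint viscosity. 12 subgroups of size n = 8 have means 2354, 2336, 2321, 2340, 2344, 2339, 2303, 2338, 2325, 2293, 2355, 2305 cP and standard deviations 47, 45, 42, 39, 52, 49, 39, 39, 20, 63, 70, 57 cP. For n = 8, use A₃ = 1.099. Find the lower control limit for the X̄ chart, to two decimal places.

X̄̄ = (2354 + 2336 + 2321 + 2340 + 2344 + 2339 + 2303 + 2338 + 2325 + 2293 + 2355 + 2305) / 12 = 2329.4167
s̄ = (47 + 45 + 42 + 39 + 52 + 49 + 39 + 39 + 20 + 63 + 70 + 57) / 12 = 46.8333
LCL = X̄̄ − A₃·s̄ = 2329.4167 − 1.099 × 46.8333 = 2277.9468

2277.95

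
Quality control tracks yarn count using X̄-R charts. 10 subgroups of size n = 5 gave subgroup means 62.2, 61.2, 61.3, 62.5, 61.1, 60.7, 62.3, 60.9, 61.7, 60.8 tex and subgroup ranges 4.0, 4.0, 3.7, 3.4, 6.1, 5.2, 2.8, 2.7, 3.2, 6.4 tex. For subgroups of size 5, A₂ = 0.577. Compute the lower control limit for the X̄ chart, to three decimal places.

X̄̄ = (62.2 + 61.2 + 61.3 + 62.5 + 61.1 + 60.7 + 62.3 + 60.9 + 61.7 + 60.8) / 10 = 614.7000 / 10 = 61.4700
R̄ = (4.0 + 4.0 + 3.7 + 3.4 + 6.1 + 5.2 + 2.8 + 2.7 + 3.2 + 6.4) / 10 = 41.5000 / 10 = 4.1500
LCL = X̄̄ − A₂·R̄ = 61.4700 − 0.577 × 4.1500 = 59.0755

59.075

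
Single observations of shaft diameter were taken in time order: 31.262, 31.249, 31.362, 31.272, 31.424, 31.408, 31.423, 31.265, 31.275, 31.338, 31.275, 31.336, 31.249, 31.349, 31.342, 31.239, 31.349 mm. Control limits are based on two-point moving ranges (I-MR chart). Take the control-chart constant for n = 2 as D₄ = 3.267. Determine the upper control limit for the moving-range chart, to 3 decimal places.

Moving ranges: 0.013, 0.113, 0.090, 0.152, 0.016, 0.015, 0.158, 0.010, 0.063, 0.063, 0.061, 0.087, 0.100, 0.007, 0.103, 0.110; M̄R̄ = 1.1610 / 16 = 0.0726
UCL_MR = D₄·M̄R̄ = 3.267 × 0.0726 = 0.2371

0.237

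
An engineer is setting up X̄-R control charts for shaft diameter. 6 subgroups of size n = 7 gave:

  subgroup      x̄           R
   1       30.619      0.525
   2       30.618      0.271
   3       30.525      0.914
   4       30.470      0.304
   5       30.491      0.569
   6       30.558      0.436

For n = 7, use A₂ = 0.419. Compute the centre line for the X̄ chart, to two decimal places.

X̄̄ = (30.619 + 30.618 + 30.525 + 30.470 + 30.491 + 30.558) / 6 = 183.2810 / 6 = 30.5468
CL = X̄̄ = 30.5468

30.55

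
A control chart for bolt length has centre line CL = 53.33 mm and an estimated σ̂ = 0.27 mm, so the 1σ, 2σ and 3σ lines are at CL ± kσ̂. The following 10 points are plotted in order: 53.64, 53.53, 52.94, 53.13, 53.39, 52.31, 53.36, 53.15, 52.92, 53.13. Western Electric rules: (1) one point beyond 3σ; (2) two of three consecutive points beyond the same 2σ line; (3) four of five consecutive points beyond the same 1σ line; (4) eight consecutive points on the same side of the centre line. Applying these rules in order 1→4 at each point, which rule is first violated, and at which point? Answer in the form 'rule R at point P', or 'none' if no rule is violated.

rule 1 at point 6

Zone of each point (C = within 1σ̂, B = 1σ̂–2σ̂, A = 2σ̂–3σ̂, * = beyond 3σ̂; sign = side of CL): 1:+B, 2:+C, 3:-B, 4:-C, 5:+C, 6:-*, 7:+C, 8:-C, 9:-B, 10:-C
Rule 1 (one point beyond the 3σ limits) is satisfied at point 6.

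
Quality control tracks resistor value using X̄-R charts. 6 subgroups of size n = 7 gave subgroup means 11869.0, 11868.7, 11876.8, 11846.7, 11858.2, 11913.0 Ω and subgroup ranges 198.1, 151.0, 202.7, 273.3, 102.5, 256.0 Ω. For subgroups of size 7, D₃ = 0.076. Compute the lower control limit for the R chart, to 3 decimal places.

14.992

R̄ = (198.1 + 151.0 + 202.7 + 273.3 + 102.5 + 256.0) / 6 = 1183.6000 / 6 = 197.2667
LCL_R = D₃·R̄ = 0.076 × 197.2667 = 14.9923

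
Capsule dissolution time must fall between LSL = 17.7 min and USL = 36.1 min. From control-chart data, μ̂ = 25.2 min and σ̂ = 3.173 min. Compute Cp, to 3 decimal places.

Cp = (USL − LSL) / (6σ̂) = (36.1 − 17.7) / (6 × 3.173) = 18.4000 / 19.0380 = 0.9665

0.966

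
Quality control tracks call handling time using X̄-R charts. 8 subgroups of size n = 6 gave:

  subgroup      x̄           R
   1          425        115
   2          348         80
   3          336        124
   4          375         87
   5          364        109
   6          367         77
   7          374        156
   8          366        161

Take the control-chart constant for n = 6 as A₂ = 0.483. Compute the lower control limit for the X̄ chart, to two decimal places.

X̄̄ = (425 + 348 + 336 + 375 + 364 + 367 + 374 + 366) / 8 = 2955.0000 / 8 = 369.3750
R̄ = (115 + 80 + 124 + 87 + 109 + 77 + 156 + 161) / 8 = 909.0000 / 8 = 113.6250
LCL = X̄̄ − A₂·R̄ = 369.3750 − 0.483 × 113.6250 = 314.4941

314.49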